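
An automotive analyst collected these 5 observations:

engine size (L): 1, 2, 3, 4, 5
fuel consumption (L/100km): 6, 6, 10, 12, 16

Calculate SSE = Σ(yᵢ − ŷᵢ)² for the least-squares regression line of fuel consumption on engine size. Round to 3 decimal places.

4.400

n = 5, Σx = 15, Σy = 50, Σxy = 176, Σx² = 55, Σy² = 572
Sxx = Σx² − (Σx)²/n = 55 − 45 = 10
Sxy = Σxy − (Σx)(Σy)/n = 176 − 150 = 26
Syy = Σy² − (Σy)²/n = 572 − 500 = 72
b = Sxy/Sxx = 26/10 = 2.6
SSE = Syy − b·Sxy = 72 − 2.6·26 = 4.4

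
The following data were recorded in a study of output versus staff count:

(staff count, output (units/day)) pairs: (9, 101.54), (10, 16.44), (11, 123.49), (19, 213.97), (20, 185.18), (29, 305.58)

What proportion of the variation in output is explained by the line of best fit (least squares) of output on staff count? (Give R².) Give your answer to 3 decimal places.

n = 6, Σx = 98, Σy = 946.2, Σxy = 19067.5, Σx² = 1904, Σy² = 199284.355
Sxx = Σx² − (Σx)²/n = 1904 − 1600.666667 = 303.333333
Sxy = Σxy − (Σx)(Σy)/n = 19067.5 − 15454.6 = 3612.9
Syy = Σy² − (Σy)²/n = 199284.355 − 149215.74 = 50068.615
R² = Sxy²/(Sxx·Syy) = (3612.9)²/(303.333333·50068.615) = 0.859461

0.859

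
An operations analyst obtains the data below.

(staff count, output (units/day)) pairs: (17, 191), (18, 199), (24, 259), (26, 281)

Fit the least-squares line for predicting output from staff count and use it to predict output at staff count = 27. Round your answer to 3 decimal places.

290.098

n = 4, Σx = 85, Σy = 930, Σxy = 20351, Σx² = 1865
Sxx = Σx² − (Σx)²/n = 1865 − 1806.25 = 58.75
Sxy = Σxy − (Σx)(Σy)/n = 20351 − 19762.5 = 588.5
b = Sxy/Sxx = 588.5/58.75 = 10.017021
a = ȳ − b·x̄ = 232.5 − 10.017021·21.25 = 19.638298
ŷ(27) = a + b·27 = 19.638298 + 10.017021·27 = 290.097872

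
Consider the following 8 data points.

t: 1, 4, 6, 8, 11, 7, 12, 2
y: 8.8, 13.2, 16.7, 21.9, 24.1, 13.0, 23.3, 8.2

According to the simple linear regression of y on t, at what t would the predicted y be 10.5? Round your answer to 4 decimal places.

2.6228

n = 8, Σx = 51, Σy = 129.2, Σxy = 989.1, Σx² = 435
Sxx = Σx² − (Σx)²/n = 435 − 325.125 = 109.875
Sxy = Σxy − (Σx)(Σy)/n = 989.1 − 823.65 = 165.45
b = Sxy/Sxx = 165.45/109.875 = 1.505802
a = ȳ − b·x̄ = 16.15 − 1.505802·6.375 = 6.550512
Set a + b·x = 10.5: x = (10.5 − 6.550512) / 1.505802 = 2.622847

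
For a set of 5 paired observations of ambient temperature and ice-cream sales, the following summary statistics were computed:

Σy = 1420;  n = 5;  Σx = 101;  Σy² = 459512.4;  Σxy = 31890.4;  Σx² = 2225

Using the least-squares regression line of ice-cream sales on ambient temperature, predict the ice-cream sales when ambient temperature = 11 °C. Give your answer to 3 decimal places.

124.374

Sxx = Σx² − (Σx)²/n = 2225 − 2040.2 = 184.8
Sxy = Σxy − (Σx)(Σy)/n = 31890.4 − 28684 = 3206.4
b = Sxy/Sxx = 3206.4/184.8 = 17.350649
a = ȳ − b·x̄ = 284 − 17.350649·20.2 = -66.483117
ŷ(11) = a + b·11 = -66.483117 + 17.350649·11 = 124.374026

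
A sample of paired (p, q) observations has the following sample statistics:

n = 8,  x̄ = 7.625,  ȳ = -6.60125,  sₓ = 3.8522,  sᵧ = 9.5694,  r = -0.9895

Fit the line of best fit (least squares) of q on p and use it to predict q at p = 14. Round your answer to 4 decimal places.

b = r · sᵧ/sₓ = -0.9895 · 9.5694/3.8522 = -2.458055
a = ȳ − b·x̄ = -6.60125 − (-2.458055)·7.625 = 12.141423
ŷ(14) = a + b·14 = 12.141423 + (-2.458055)·14 = -22.271354

-22.2714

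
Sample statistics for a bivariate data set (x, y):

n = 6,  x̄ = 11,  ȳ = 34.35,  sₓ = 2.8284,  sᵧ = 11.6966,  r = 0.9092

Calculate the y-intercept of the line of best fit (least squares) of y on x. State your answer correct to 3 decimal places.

b = r · sᵧ/sₓ = 0.9092 · 11.6966/2.8284 = 3.759917
a = ȳ − b·x̄ = 34.35 − 3.759917·11 = -7.009085

-7.009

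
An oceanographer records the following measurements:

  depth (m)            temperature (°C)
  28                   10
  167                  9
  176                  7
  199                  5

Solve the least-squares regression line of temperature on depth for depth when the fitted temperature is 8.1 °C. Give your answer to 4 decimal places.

127.0184

n = 4, Σx = 570, Σy = 31, Σxy = 4010, Σx² = 99250
Sxx = Σx² − (Σx)²/n = 99250 − 81225 = 18025
Sxy = Σxy − (Σx)(Σy)/n = 4010 − 4417.5 = -407.5
b = Sxy/Sxx = -407.5/18025 = -0.022607
a = ȳ − b·x̄ = 7.75 − (-0.022607)·142.5 = 10.971567
Set a + b·x = 8.1: x = (8.1 − 10.971567) / (-0.022607) = 127.018405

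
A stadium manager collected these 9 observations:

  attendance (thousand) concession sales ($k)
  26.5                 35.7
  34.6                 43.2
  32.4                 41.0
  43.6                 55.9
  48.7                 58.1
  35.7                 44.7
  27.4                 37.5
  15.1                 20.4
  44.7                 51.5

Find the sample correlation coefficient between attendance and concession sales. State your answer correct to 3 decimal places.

0.989

n = 9, Σx = 308.7, Σy = 388, Σxy = 14269.26, Σx² = 11473.17, Σy² = 17794.9
Sxx = Σx² − (Σx)²/n = 11473.17 − 10588.41 = 884.76
Sxy = Σxy − (Σx)(Σy)/n = 14269.26 − 13308.4 = 960.86
Syy = Σy² − (Σy)²/n = 17794.9 − 16727.111111 = 1067.788889
r = Sxy/√(Sxx·Syy) = 960.86/√(944736.897333) = 960.86/971.975770 = 0.988564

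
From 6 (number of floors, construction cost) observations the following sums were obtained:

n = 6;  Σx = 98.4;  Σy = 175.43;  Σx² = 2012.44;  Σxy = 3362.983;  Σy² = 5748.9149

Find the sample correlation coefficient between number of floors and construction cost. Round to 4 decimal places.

0.9777

Sxx = Σx² − (Σx)²/n = 2012.44 − 1613.76 = 398.68
Sxy = Σxy − (Σx)(Σy)/n = 3362.983 − 2877.052 = 485.931
Syy = Σy² − (Σy)²/n = 5748.9149 − 5129.280817 = 619.634083
r = Sxy/√(Sxx·Syy) = 485.931/√(247035.716343) = 485.931/497.026877 = 0.977675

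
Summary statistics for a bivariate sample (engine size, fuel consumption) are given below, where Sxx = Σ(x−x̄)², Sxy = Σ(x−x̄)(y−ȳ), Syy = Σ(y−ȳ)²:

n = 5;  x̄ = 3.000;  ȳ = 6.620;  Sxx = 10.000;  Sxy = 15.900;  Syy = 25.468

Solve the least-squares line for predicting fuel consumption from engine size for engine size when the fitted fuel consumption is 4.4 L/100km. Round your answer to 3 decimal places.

1.604

b = Sxy/Sxx = 15.9/10 = 1.59
a = ȳ − b·x̄ = 6.62 − 1.59·3 = 1.85
Set a + b·x = 4.4: x = (4.4 − 1.85) / 1.59 = 1.603774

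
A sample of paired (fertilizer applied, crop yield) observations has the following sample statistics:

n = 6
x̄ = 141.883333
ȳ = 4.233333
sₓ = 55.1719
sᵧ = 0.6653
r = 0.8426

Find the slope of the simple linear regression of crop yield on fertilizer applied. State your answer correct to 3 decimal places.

b = r · sᵧ/sₓ = 0.8426 · 0.6653/55.1719 = 0.010161

0.010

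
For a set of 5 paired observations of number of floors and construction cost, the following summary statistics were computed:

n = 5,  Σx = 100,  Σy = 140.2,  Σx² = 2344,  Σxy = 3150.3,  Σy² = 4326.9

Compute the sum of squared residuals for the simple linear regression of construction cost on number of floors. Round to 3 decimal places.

Sxx = Σx² − (Σx)²/n = 2344 − 2000 = 344
Sxy = Σxy − (Σx)(Σy)/n = 3150.3 − 2804 = 346.3
Syy = Σy² − (Σy)²/n = 4326.9 − 3931.208 = 395.692
b = Sxy/Sxx = 346.3/344 = 1.006686
SSE = Syy − b·Sxy = 395.692 − 1.006686·346.3 = 47.076622

47.077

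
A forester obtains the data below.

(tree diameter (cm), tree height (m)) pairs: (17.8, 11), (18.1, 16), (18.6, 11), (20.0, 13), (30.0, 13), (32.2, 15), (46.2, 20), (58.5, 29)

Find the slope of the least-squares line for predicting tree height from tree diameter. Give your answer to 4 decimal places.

n = 8, Σx = 241.4, Σy = 128, Σxy = 4443.5, Σx² = 8883.94
Sxx = Σx² − (Σx)²/n = 8883.94 − 7284.245 = 1599.695
Sxy = Σxy − (Σx)(Σy)/n = 4443.5 − 3862.4 = 581.1
b = Sxy/Sxx = 581.1/1599.695 = 0.363257

0.3633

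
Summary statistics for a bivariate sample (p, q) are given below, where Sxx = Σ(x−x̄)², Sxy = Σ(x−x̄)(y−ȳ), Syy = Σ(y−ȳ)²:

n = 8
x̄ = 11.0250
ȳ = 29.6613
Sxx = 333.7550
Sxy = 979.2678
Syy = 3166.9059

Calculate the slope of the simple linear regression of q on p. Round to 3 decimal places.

b = Sxy/Sxx = 979.2678/333.755 = 2.934092

2.934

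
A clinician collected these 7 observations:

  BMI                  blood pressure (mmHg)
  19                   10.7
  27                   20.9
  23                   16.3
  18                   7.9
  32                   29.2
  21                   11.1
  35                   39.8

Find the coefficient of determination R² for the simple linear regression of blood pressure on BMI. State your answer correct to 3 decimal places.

n = 7, Σx = 175, Σy = 135.9, Σxy = 3845.2, Σx² = 4633, Σy² = 3439.29
Sxx = Σx² − (Σx)²/n = 4633 − 4375 = 258
Sxy = Σxy − (Σx)(Σy)/n = 3845.2 − 3397.5 = 447.7
Syy = Σy² − (Σy)²/n = 3439.29 − 2638.401429 = 800.888571
R² = Sxy²/(Sxx·Syy) = (447.7)²/(258·800.888571) = 0.970024

0.970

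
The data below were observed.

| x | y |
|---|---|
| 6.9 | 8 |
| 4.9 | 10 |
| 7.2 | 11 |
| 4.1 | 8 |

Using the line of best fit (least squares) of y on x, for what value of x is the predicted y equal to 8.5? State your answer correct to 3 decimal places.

n = 4, Σx = 23.1, Σy = 37, Σxy = 216.2, Σx² = 140.27
Sxx = Σx² − (Σx)²/n = 140.27 − 133.4025 = 6.8675
Sxy = Σxy − (Σx)(Σy)/n = 216.2 − 213.675 = 2.525
b = Sxy/Sxx = 2.525/6.8675 = 0.367674
a = ȳ − b·x̄ = 9.25 − 0.367674·5.775 = 7.126684
Set a + b·x = 8.5: x = (8.5 − 7.126684) / 0.367674 = 3.735149

3.735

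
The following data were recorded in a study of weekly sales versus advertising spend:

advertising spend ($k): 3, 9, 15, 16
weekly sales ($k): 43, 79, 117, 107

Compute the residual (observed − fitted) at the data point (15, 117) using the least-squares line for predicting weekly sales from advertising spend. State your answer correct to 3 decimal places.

7.540

n = 4, Σx = 43, Σy = 346, Σxy = 4307, Σx² = 571
Sxx = Σx² − (Σx)²/n = 571 − 462.25 = 108.75
Sxy = Σxy − (Σx)(Σy)/n = 4307 − 3719.5 = 587.5
b = Sxy/Sxx = 587.5/108.75 = 5.402299
a = ȳ − b·x̄ = 86.5 − 5.402299·10.75 = 28.425287
ŷ(15) = 28.425287 + 5.402299·15 = 109.459770
residual = y − ŷ = 117 − 109.459770 = 7.540230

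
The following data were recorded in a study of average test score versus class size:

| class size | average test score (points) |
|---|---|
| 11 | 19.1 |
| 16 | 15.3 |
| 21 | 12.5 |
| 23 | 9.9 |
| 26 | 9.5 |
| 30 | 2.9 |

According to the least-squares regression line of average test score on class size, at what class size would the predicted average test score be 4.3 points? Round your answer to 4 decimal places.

n = 6, Σx = 127, Σy = 69.2, Σxy = 1279.1, Σx² = 2923
Sxx = Σx² − (Σx)²/n = 2923 − 2688.166667 = 234.833333
Sxy = Σxy − (Σx)(Σy)/n = 1279.1 − 1464.733333 = -185.633333
b = Sxy/Sxx = -185.633333/234.833333 = -0.790490
a = ȳ − b·x̄ = 11.533333 − (-0.790490)·21.166667 = 28.265366
Set a + b·x = 4.3: x = (4.3 − 28.265366) / (-0.790490) = 30.317113

30.3171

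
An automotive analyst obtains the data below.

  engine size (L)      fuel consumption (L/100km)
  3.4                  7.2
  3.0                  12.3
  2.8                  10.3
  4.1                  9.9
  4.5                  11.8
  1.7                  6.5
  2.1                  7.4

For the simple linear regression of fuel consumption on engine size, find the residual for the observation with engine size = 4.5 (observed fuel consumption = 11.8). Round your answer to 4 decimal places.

0.4442

n = 7, Σx = 21.6, Σy = 65.4, Σxy = 210.5, Σx² = 72.76
Sxx = Σx² − (Σx)²/n = 72.76 − 66.651429 = 6.108571
Sxy = Σxy − (Σx)(Σy)/n = 210.5 − 201.805714 = 8.694286
b = Sxy/Sxx = 8.694286/6.108571 = 1.423293
a = ȳ − b·x̄ = 9.342857 − 1.423293·3.085714 = 4.950982
ŷ(4.5) = 4.950982 + 1.423293·4.5 = 11.355800
residual = y − ŷ = 11.8 − 11.355800 = 0.444200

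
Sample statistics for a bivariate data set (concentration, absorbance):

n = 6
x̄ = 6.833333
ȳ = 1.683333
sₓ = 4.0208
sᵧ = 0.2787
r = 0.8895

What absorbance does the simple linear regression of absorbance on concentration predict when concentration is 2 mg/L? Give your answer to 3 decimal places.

1.385

b = r · sᵧ/sₓ = 0.8895 · 0.2787/4.0208 = 0.061655
a = ȳ − b·x̄ = 1.683333 − 0.061655·6.833333 = 1.262022
ŷ(2) = a + b·2 = 1.262022 + 0.061655·2 = 1.385332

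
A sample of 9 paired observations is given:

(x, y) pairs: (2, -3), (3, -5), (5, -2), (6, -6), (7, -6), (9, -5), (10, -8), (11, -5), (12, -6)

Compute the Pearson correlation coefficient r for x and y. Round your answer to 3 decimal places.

n = 9, Σx = 65, Σy = -46, Σxy = -361, Σx² = 569, Σy² = 260
Sxx = Σx² − (Σx)²/n = 569 − 469.444444 = 99.555556
Sxy = Σxy − (Σx)(Σy)/n = -361 − (-332.222222) = -28.777778
Syy = Σy² − (Σy)²/n = 260 − 235.111111 = 24.888889
r = Sxy/√(Sxx·Syy) = -28.777778/√(2477.827160) = -28.777778/49.777778 = -0.578125

-0.578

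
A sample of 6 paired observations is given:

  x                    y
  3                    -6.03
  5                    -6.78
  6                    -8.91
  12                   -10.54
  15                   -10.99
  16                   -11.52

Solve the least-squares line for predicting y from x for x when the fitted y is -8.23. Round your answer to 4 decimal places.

n = 6, Σx = 57, Σy = -54.77, Σxy = -581.1, Σx² = 695
Sxx = Σx² − (Σx)²/n = 695 − 541.5 = 153.5
Sxy = Σxy − (Σx)(Σy)/n = -581.1 − (-520.315) = -60.785
b = Sxy/Sxx = -60.785/153.5 = -0.395993
a = ȳ − b·x̄ = -9.128333 − (-0.395993)·9.5 = -5.366395
Set a + b·x = -8.23: x = (-8.23 − (-5.366395)) / (-0.395993) = 7.231444

7.2314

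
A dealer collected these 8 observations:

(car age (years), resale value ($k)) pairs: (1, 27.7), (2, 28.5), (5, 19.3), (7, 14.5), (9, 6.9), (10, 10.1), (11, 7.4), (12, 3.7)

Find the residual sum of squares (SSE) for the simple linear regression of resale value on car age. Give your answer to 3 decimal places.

n = 8, Σx = 57, Σy = 118.1, Σxy = 571.6, Σx² = 525, Σy² = 2380.35
Sxx = Σx² − (Σx)²/n = 525 − 406.125 = 118.875
Sxy = Σxy − (Σx)(Σy)/n = 571.6 − 841.4625 = -269.8625
Syy = Σy² − (Σy)²/n = 2380.35 − 1743.45125 = 636.89875
b = Sxy/Sxx = -269.8625/118.875 = -2.270137
SSE = Syy − b·Sxy = 636.89875 − (-2.270137)·(-269.8625) = 24.273985

24.274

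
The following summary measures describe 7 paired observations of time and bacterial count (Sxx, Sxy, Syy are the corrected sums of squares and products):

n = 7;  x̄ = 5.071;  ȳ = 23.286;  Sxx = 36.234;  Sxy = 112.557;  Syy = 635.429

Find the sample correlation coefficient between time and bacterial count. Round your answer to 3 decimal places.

0.742

r = Sxy/√(Sxx·Syy) = 112.557/√(23024.134386) = 112.557/151.737057 = 0.741790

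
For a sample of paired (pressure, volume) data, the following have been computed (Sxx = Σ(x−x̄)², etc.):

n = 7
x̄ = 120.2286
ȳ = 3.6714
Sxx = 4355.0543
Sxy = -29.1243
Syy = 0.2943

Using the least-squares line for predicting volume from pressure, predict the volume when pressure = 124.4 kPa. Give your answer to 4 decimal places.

b = Sxy/Sxx = -29.1243/4355.0543 = -0.006687
a = ȳ − b·x̄ = 3.6714 − (-0.006687)·120.2286 = 4.475425
ŷ(124.4) = a + b·124.4 = 4.475425 + (-0.006687)·124.4 = 3.643504

3.6435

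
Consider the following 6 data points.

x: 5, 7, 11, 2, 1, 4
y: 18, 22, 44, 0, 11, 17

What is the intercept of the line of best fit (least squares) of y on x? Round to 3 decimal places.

n = 6, Σx = 30, Σy = 112, Σxy = 807, Σx² = 216
Sxx = Σx² − (Σx)²/n = 216 − 150 = 66
Sxy = Σxy − (Σx)(Σy)/n = 807 − 560 = 247
b = Sxy/Sxx = 247/66 = 3.742424
a = ȳ − b·x̄ = 18.666667 − 3.742424·5 = -0.045455

-0.045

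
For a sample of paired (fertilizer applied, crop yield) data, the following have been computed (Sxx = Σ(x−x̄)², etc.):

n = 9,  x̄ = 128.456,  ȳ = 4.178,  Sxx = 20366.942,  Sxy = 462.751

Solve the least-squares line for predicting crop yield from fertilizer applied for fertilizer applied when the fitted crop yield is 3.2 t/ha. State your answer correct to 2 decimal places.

85.41

b = Sxy/Sxx = 462.751/20366.942 = 0.022721
a = ȳ − b·x̄ = 4.178 − 0.022721·128.456 = 1.259391
Set a + b·x = 3.2: x = (3.2 − 1.259391) / 0.022721 = 85.411535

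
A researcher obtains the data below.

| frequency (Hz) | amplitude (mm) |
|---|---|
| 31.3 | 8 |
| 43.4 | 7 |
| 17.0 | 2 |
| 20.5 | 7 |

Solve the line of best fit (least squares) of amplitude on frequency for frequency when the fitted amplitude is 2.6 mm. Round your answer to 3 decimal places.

3.332

n = 4, Σx = 112.2, Σy = 24, Σxy = 731.7, Σx² = 3572.5
Sxx = Σx² − (Σx)²/n = 3572.5 − 3147.21 = 425.29
Sxy = Σxy − (Σx)(Σy)/n = 731.7 − 673.2 = 58.5
b = Sxy/Sxx = 58.5/425.29 = 0.137553
a = ȳ − b·x̄ = 6 − 0.137553·28.05 = 2.141633
Set a + b·x = 2.6: x = (2.6 − 2.141633) / 0.137553 = 3.332291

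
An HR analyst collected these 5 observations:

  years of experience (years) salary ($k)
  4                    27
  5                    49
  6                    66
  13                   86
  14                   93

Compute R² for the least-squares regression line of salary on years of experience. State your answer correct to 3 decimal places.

n = 5, Σx = 42, Σy = 321, Σxy = 3169, Σx² = 442, Σy² = 23531
Sxx = Σx² − (Σx)²/n = 442 − 352.8 = 89.2
Sxy = Σxy − (Σx)(Σy)/n = 3169 − 2696.4 = 472.6
Syy = Σy² − (Σy)²/n = 23531 − 20608.2 = 2922.8
R² = Sxy²/(Sxx·Syy) = (472.6)²/(89.2·2922.8) = 0.856690

0.857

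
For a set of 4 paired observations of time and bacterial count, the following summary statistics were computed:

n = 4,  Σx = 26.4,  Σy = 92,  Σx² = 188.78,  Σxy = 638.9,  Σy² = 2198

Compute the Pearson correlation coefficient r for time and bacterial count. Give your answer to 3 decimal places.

Sxx = Σx² − (Σx)²/n = 188.78 − 174.24 = 14.54
Sxy = Σxy − (Σx)(Σy)/n = 638.9 − 607.2 = 31.7
Syy = Σy² − (Σy)²/n = 2198 − 2116 = 82
r = Sxy/√(Sxx·Syy) = 31.7/√(1192.28) = 31.7/34.529408 = 0.918058

0.918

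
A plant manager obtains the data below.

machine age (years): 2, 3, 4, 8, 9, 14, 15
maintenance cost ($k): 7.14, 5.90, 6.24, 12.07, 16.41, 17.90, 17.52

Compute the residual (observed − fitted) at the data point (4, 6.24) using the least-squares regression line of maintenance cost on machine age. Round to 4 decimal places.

n = 7, Σx = 55, Σy = 83.18, Σxy = 814.59, Σx² = 595
Sxx = Σx² − (Σx)²/n = 595 − 432.142857 = 162.857143
Sxy = Σxy − (Σx)(Σy)/n = 814.59 − 653.557143 = 161.032857
b = Sxy/Sxx = 161.032857/162.857143 = 0.988798
a = ȳ − b·x̄ = 11.882857 − 0.988798·7.857143 = 4.113728
ŷ(4) = 4.113728 + 0.988798·4 = 8.068921
residual = y − ŷ = 6.24 − 8.068921 = -1.828921

-1.8289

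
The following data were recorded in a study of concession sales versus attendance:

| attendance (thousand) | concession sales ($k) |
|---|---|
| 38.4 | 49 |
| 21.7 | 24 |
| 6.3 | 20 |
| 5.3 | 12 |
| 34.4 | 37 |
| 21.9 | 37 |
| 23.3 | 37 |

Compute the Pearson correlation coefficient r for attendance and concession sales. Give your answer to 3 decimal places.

0.909

n = 7, Σx = 151.3, Σy = 216, Σxy = 5537.2, Σx² = 4219.09, Σy² = 7628
Sxx = Σx² − (Σx)²/n = 4219.09 − 3270.241429 = 948.848571
Sxy = Σxy − (Σx)(Σy)/n = 5537.2 − 4668.685714 = 868.514286
Syy = Σy² − (Σy)²/n = 7628 − 6665.142857 = 962.857143
r = Sxy/√(Sxx·Syy) = 868.514286/√(913605.624490) = 868.514286/955.827194 = 0.908652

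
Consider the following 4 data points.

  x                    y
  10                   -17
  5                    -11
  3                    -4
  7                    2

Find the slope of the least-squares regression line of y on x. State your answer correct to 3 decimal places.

-1.327

n = 4, Σx = 25, Σy = -30, Σxy = -223, Σx² = 183
Sxx = Σx² − (Σx)²/n = 183 − 156.25 = 26.75
Sxy = Σxy − (Σx)(Σy)/n = -223 − (-187.5) = -35.5
b = Sxy/Sxx = -35.5/26.75 = -1.327103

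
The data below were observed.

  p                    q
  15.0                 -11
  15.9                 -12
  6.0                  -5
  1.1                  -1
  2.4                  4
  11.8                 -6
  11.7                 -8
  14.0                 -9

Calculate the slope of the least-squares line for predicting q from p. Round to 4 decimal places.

n = 8, Σx = 77.9, Σy = -48, Σxy = -667.7, Σx² = 992.91
Sxx = Σx² − (Σx)²/n = 992.91 − 758.55125 = 234.35875
Sxy = Σxy − (Σx)(Σy)/n = -667.7 − (-467.4) = -200.3
b = Sxy/Sxx = -200.3/234.35875 = -0.854673

-0.8547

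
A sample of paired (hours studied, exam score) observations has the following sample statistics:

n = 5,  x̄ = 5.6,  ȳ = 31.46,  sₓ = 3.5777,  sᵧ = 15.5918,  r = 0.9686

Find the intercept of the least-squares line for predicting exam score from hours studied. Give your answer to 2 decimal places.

b = r · sᵧ/sₓ = 0.9686 · 15.5918/3.5777 = 4.221208
a = ȳ − b·x̄ = 31.46 − 4.221208·5.6 = 7.821233

7.82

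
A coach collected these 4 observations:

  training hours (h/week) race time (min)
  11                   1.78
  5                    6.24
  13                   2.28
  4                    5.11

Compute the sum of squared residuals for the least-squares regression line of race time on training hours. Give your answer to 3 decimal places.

n = 4, Σx = 33, Σy = 15.41, Σxy = 100.86, Σx² = 331, Σy² = 73.4165
Sxx = Σx² − (Σx)²/n = 331 − 272.25 = 58.75
Sxy = Σxy − (Σx)(Σy)/n = 100.86 − 127.1325 = -26.2725
Syy = Σy² − (Σy)²/n = 73.4165 − 59.367025 = 14.049475
b = Sxy/Sxx = -26.2725/58.75 = -0.447191
SSE = Syy − b·Sxy = 14.049475 − (-0.447191)·(-26.2725) = 2.300637

2.301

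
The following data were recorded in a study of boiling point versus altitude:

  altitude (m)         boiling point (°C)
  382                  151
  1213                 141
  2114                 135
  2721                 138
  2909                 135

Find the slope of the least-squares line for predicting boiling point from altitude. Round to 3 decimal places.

n = 5, Σx = 9339, Σy = 700, Σxy = 1282318, Σx² = 21952411
Sxx = Σx² − (Σx)²/n = 21952411 − 17443384.2 = 4509026.8
Sxy = Σxy − (Σx)(Σy)/n = 1282318 − 1307460 = -25142
b = Sxy/Sxx = -25142/4509026.8 = -0.005576

-0.006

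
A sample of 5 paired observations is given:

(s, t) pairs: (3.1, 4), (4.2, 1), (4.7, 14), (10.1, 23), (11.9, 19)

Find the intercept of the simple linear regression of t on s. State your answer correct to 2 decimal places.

-1.67

n = 5, Σx = 34, Σy = 61, Σxy = 540.8, Σx² = 292.96
Sxx = Σx² − (Σx)²/n = 292.96 − 231.2 = 61.76
Sxy = Σxy − (Σx)(Σy)/n = 540.8 − 414.8 = 126
b = Sxy/Sxx = 126/61.76 = 2.040155
a = ȳ − b·x̄ = 12.2 − 2.040155·6.8 = -1.673057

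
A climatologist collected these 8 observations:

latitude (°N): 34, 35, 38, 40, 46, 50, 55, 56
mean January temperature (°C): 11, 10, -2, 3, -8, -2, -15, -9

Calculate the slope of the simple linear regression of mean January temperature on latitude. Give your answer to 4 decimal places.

-0.9265

n = 8, Σx = 354, Σy = -12, Σxy = -1029, Σx² = 16202
Sxx = Σx² − (Σx)²/n = 16202 − 15664.5 = 537.5
Sxy = Σxy − (Σx)(Σy)/n = -1029 − (-531) = -498
b = Sxy/Sxx = -498/537.5 = -0.926512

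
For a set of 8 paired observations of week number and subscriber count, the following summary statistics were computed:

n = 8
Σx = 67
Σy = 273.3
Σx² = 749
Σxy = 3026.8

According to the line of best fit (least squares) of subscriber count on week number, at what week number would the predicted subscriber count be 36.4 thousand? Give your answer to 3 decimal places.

Sxx = Σx² − (Σx)²/n = 749 − 561.125 = 187.875
Sxy = Σxy − (Σx)(Σy)/n = 3026.8 − 2288.8875 = 737.9125
b = Sxy/Sxx = 737.9125/187.875 = 3.927678
a = ȳ − b·x̄ = 34.1625 − 3.927678·8.375 = 1.268197
Set a + b·x = 36.4: x = (36.4 − 1.268197) / 3.927678 = 8.944675

8.945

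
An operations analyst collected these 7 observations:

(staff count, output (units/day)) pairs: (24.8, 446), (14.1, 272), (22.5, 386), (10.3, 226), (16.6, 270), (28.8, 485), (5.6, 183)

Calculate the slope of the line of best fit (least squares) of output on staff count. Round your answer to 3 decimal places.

n = 7, Σx = 122.7, Σy = 2268, Σxy = 45383.6, Σx² = 2562.55
Sxx = Σx² − (Σx)²/n = 2562.55 − 2150.755714 = 411.794286
Sxy = Σxy − (Σx)(Σy)/n = 45383.6 − 39754.8 = 5628.8
b = Sxy/Sxx = 5628.8/411.794286 = 13.668961

13.669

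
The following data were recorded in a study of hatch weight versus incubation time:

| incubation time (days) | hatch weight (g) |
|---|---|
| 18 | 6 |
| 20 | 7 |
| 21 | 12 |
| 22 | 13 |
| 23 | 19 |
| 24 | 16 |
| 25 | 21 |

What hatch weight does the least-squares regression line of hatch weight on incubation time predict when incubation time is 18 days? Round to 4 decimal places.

4.8607

n = 7, Σx = 153, Σy = 94, Σxy = 2132, Σx² = 3379
Sxx = Σx² − (Σx)²/n = 3379 − 3344.142857 = 34.857143
Sxy = Σxy − (Σx)(Σy)/n = 2132 − 2054.571429 = 77.428571
b = Sxy/Sxx = 77.428571/34.857143 = 2.221311
a = ȳ − b·x̄ = 13.428571 − 2.221311·21.857143 = -35.122951
ŷ(18) = a + b·18 = -35.122951 + 2.221311·18 = 4.860656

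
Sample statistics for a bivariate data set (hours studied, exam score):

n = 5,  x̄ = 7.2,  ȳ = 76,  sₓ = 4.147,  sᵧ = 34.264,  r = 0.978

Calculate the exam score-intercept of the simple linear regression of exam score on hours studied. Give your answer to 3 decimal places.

b = r · sᵧ/sₓ = 0.978 · 34.264/4.147 = 8.080586
a = ȳ − b·x̄ = 76 − 8.080586·7.2 = 17.819778

17.820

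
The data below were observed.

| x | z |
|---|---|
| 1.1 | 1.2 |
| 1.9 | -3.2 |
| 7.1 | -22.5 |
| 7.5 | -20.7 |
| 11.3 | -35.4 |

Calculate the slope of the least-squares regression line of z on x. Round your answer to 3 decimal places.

-3.520

n = 5, Σx = 28.9, Σy = -80.6, Σxy = -719.78, Σx² = 239.17
Sxx = Σx² − (Σx)²/n = 239.17 − 167.042 = 72.128
Sxy = Σxy − (Σx)(Σy)/n = -719.78 − (-465.868) = -253.912
b = Sxy/Sxx = -253.912/72.128 = -3.520297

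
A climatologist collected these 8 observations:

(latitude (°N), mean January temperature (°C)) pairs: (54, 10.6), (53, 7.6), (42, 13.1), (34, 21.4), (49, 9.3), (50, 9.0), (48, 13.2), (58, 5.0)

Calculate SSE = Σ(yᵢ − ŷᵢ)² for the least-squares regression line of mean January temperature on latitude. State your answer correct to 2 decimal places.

21.62

n = 8, Σx = 388, Σy = 89.2, Σxy = 4082.3, Σx² = 19214, Σy² = 1166.42
Sxx = Σx² − (Σx)²/n = 19214 − 18818 = 396
Sxy = Σxy − (Σx)(Σy)/n = 4082.3 − 4326.2 = -243.9
Syy = Σy² − (Σy)²/n = 1166.42 − 994.58 = 171.84
b = Sxy/Sxx = -243.9/396 = -0.615909
SSE = Syy − b·Sxy = 171.84 − (-0.615909)·(-243.9) = 21.619773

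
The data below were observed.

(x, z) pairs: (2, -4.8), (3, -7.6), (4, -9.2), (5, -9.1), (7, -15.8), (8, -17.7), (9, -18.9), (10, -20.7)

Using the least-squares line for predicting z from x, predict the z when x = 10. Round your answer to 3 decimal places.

n = 8, Σx = 48, Σy = -103.8, Σxy = -744, Σx² = 348
Sxx = Σx² − (Σx)²/n = 348 − 288 = 60
Sxy = Σxy − (Σx)(Σy)/n = -744 − (-622.8) = -121.2
b = Sxy/Sxx = -121.2/60 = -2.02
a = ȳ − b·x̄ = -12.975 − (-2.02)·6 = -0.855
ŷ(10) = a + b·10 = -0.855 + (-2.02)·10 = -21.055

-21.055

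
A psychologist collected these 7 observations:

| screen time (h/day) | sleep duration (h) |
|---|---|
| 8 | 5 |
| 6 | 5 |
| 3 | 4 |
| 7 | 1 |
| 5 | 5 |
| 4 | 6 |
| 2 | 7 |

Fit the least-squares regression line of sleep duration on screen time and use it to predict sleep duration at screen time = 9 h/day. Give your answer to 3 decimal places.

2.857

n = 7, Σx = 35, Σy = 33, Σxy = 152, Σx² = 203
Sxx = Σx² − (Σx)²/n = 203 − 175 = 28
Sxy = Σxy − (Σx)(Σy)/n = 152 − 165 = -13
b = Sxy/Sxx = -13/28 = -0.464286
a = ȳ − b·x̄ = 4.714286 − (-0.464286)·5 = 7.035714
ŷ(9) = a + b·9 = 7.035714 + (-0.464286)·9 = 2.857143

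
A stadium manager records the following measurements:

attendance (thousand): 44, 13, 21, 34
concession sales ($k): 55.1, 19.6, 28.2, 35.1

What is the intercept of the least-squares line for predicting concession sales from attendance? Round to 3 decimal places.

4.778

n = 4, Σx = 112, Σy = 138, Σxy = 4464.8, Σx² = 3702
Sxx = Σx² − (Σx)²/n = 3702 − 3136 = 566
Sxy = Σxy − (Σx)(Σy)/n = 4464.8 − 3864 = 600.8
b = Sxy/Sxx = 600.8/566 = 1.061484
a = ȳ − b·x̄ = 34.5 − 1.061484·28 = 4.778445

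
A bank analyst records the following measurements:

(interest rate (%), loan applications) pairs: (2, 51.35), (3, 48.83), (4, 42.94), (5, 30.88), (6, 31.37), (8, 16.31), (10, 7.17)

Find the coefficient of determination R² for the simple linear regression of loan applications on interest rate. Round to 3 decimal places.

n = 7, Σx = 38, Σy = 228.85, Σxy = 965.75, Σx² = 254, Σy² = 9120.1113
Sxx = Σx² − (Σx)²/n = 254 − 206.285714 = 47.714286
Sxy = Σxy − (Σx)(Σy)/n = 965.75 − 1242.328571 = -276.578571
Syy = Σy² − (Σy)²/n = 9120.1113 − 7481.760357 = 1638.350943
R² = Sxy²/(Sxx·Syy) = (-276.578571)²/(47.714286·1638.350943) = 0.978547

0.979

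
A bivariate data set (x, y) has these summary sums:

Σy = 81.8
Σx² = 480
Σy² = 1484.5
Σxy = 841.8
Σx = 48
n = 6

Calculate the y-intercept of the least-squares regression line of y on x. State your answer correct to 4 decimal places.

-1.9833

Sxx = Σx² − (Σx)²/n = 480 − 384 = 96
Sxy = Σxy − (Σx)(Σy)/n = 841.8 − 654.4 = 187.4
b = Sxy/Sxx = 187.4/96 = 1.952083
a = ȳ − b·x̄ = 13.633333 − 1.952083·8 = -1.983333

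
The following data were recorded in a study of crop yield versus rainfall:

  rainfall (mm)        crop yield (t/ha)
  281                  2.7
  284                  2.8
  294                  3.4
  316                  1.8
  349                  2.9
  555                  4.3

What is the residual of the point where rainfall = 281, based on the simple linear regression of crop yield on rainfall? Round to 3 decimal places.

n = 6, Σx = 2079, Σy = 17.9, Σxy = 6520.9, Σx² = 775735
Sxx = Σx² − (Σx)²/n = 775735 − 720373.5 = 55361.5
Sxy = Σxy − (Σx)(Σy)/n = 6520.9 − 6202.35 = 318.55
b = Sxy/Sxx = 318.55/55361.5 = 0.005754
a = ȳ − b·x̄ = 2.983333 − 0.005754·346.5 = 0.989573
ŷ(281) = 0.989573 + 0.005754·281 = 2.606446
residual = y − ŷ = 2.7 − 2.606446 = 0.093554

0.094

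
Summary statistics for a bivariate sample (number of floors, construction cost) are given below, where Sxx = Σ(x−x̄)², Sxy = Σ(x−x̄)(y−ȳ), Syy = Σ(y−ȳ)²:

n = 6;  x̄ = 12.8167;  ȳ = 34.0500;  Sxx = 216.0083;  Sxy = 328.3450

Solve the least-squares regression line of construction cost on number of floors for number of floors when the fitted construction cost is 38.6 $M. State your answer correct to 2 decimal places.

15.81

b = Sxy/Sxx = 328.345/216.0083 = 1.520057
a = ȳ − b·x̄ = 34.05 − 1.520057·12.8167 = 14.567881
Set a + b·x = 38.6: x = (38.6 − 14.567881) / 1.520057 = 15.810008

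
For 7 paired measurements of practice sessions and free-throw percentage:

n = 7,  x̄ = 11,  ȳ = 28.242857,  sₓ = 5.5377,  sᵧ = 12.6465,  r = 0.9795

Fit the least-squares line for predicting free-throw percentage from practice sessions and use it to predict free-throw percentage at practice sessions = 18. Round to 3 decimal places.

43.901

b = r · sᵧ/sₓ = 0.9795 · 12.6465/5.5377 = 2.236894
a = ȳ − b·x̄ = 28.242857 − 2.236894·11 = 3.637025
ŷ(18) = a + b·18 = 3.637025 + 2.236894·18 = 43.901114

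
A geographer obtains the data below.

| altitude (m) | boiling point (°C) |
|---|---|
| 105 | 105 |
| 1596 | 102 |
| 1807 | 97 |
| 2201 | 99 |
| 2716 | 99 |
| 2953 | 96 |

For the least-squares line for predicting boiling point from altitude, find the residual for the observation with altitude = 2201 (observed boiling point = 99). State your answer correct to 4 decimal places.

0.1930

n = 6, Σx = 11378, Σy = 598, Σxy = 1119367, Σx² = 26764756
Sxx = Σx² − (Σx)²/n = 26764756 − 21576480.666667 = 5188275.333333
Sxy = Σxy − (Σx)(Σy)/n = 1119367 − 1134007.333333 = -14640.333333
b = Sxy/Sxx = -14640.333333/5188275.333333 = -0.002822
a = ȳ − b·x̄ = 99.666667 − (-0.002822)·1896.333333 = 105.017761
ŷ(2201) = 105.017761 + (-0.002822)·2201 = 98.806955
residual = y − ŷ = 99 − 98.806955 = 0.193045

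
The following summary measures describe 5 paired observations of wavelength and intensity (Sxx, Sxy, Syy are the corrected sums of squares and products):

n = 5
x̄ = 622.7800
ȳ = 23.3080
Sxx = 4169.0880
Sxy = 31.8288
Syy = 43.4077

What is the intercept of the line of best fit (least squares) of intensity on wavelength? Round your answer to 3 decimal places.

18.553

b = Sxy/Sxx = 31.8288/4169.088 = 0.007634
a = ȳ − b·x̄ = 23.308 − 0.007634·622.78 = 18.553401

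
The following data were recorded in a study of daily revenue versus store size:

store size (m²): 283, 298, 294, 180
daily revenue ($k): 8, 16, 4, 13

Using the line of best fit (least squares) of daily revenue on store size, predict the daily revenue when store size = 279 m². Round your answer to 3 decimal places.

9.822

n = 4, Σx = 1055, Σy = 41, Σxy = 10548, Σx² = 287729
Sxx = Σx² − (Σx)²/n = 287729 − 278256.25 = 9472.75
Sxy = Σxy − (Σx)(Σy)/n = 10548 − 10813.75 = -265.75
b = Sxy/Sxx = -265.75/9472.75 = -0.028054
a = ȳ − b·x̄ = 10.25 − (-0.028054)·263.75 = 17.649283
ŷ(279) = a + b·279 = 17.649283 + (-0.028054)·279 = 9.822174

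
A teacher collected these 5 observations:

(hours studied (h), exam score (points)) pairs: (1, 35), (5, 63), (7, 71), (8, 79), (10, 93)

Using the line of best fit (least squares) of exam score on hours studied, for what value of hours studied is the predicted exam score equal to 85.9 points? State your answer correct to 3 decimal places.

n = 5, Σx = 31, Σy = 341, Σxy = 2409, Σx² = 239
Sxx = Σx² − (Σx)²/n = 239 − 192.2 = 46.8
Sxy = Σxy − (Σx)(Σy)/n = 2409 − 2114.2 = 294.8
b = Sxy/Sxx = 294.8/46.8 = 6.299145
a = ȳ − b·x̄ = 68.2 − 6.299145·6.2 = 29.145299
Set a + b·x = 85.9: x = (85.9 − 29.145299) / 6.299145 = 9.009905

9.010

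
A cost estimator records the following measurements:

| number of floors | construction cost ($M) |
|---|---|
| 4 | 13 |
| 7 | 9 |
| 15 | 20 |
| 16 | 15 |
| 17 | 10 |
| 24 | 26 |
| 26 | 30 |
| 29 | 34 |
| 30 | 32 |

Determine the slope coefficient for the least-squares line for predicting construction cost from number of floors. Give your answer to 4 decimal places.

n = 9, Σx = 168, Σy = 189, Σxy = 4175, Σx² = 3828
Sxx = Σx² − (Σx)²/n = 3828 − 3136 = 692
Sxy = Σxy − (Σx)(Σy)/n = 4175 − 3528 = 647
b = Sxy/Sxx = 647/692 = 0.934971

0.9350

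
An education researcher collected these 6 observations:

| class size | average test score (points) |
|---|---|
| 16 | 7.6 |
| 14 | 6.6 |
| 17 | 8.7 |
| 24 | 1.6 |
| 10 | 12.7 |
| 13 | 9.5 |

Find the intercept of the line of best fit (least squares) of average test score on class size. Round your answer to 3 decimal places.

n = 6, Σx = 94, Σy = 46.7, Σxy = 650.8, Σx² = 1586
Sxx = Σx² − (Σx)²/n = 1586 − 1472.666667 = 113.333333
Sxy = Σxy − (Σx)(Σy)/n = 650.8 − 731.633333 = -80.833333
b = Sxy/Sxx = -80.833333/113.333333 = -0.713235
a = ȳ − b·x̄ = 7.783333 − (-0.713235)·15.666667 = 18.957353

18.957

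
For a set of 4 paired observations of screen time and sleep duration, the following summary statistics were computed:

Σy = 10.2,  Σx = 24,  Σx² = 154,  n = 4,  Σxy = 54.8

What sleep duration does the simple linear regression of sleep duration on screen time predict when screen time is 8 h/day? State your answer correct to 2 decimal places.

Sxx = Σx² − (Σx)²/n = 154 − 144 = 10
Sxy = Σxy − (Σx)(Σy)/n = 54.8 − 61.2 = -6.4
b = Sxy/Sxx = -6.4/10 = -0.64
a = ȳ − b·x̄ = 2.55 − (-0.64)·6 = 6.39
ŷ(8) = a + b·8 = 6.39 + (-0.64)·8 = 1.27

1.27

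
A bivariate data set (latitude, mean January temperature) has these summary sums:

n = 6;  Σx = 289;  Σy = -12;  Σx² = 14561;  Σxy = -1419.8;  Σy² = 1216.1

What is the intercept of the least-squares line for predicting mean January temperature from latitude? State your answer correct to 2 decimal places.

61.27

Sxx = Σx² − (Σx)²/n = 14561 − 13920.166667 = 640.833333
Sxy = Σxy − (Σx)(Σy)/n = -1419.8 − (-578) = -841.8
b = Sxy/Sxx = -841.8/640.833333 = -1.313602
a = ȳ − b·x̄ = -2 − (-1.313602)·48.166667 = 61.271834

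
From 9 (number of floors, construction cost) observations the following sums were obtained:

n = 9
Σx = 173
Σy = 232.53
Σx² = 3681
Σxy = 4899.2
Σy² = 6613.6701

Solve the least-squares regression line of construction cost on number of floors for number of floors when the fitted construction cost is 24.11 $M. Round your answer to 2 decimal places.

17.79

Sxx = Σx² − (Σx)²/n = 3681 − 3325.444444 = 355.555556
Sxy = Σxy − (Σx)(Σy)/n = 4899.2 − 4469.743333 = 429.456667
b = Sxy/Sxx = 429.456667/355.555556 = 1.207847
a = ȳ − b·x̄ = 25.836667 − 1.207847·19.222222 = 2.619166
Set a + b·x = 24.11: x = (24.11 − 2.619166) / 1.207847 = 17.792681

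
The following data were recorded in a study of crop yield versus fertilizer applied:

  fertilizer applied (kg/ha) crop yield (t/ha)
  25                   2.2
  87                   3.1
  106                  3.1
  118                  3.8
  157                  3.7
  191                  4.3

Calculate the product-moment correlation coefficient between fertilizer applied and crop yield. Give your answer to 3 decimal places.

0.957

n = 6, Σx = 684, Σy = 20.2, Σxy = 2503.9, Σx² = 94484, Σy² = 70.68
Sxx = Σx² − (Σx)²/n = 94484 − 77976 = 16508
Sxy = Σxy − (Σx)(Σy)/n = 2503.9 − 2302.8 = 201.1
Syy = Σy² − (Σy)²/n = 70.68 − 68.006667 = 2.673333
r = Sxy/√(Sxx·Syy) = 201.1/√(44131.386667) = 201.1/210.074717 = 0.957278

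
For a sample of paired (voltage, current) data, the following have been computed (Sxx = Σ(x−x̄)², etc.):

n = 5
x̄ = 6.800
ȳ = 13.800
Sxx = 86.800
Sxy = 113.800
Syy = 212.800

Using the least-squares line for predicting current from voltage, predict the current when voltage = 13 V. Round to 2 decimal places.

21.93

b = Sxy/Sxx = 113.8/86.8 = 1.311060
a = ȳ − b·x̄ = 13.8 − 1.311060·6.8 = 4.884793
ŷ(13) = a + b·13 = 4.884793 + 1.311060·13 = 21.928571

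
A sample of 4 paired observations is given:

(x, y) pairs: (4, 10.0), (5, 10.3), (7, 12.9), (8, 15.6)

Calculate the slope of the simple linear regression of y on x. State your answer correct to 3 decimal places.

n = 4, Σx = 24, Σy = 48.8, Σxy = 306.6, Σx² = 154
Sxx = Σx² − (Σx)²/n = 154 − 144 = 10
Sxy = Σxy − (Σx)(Σy)/n = 306.6 − 292.8 = 13.8
b = Sxy/Sxx = 13.8/10 = 1.38

1.380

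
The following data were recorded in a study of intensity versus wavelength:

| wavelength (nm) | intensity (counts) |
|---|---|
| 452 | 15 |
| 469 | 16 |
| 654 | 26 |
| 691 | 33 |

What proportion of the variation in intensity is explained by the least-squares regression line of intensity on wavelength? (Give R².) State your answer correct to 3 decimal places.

0.954

n = 4, Σx = 2266, Σy = 90, Σxy = 54091, Σx² = 1329462, Σy² = 2246
Sxx = Σx² − (Σx)²/n = 1329462 − 1283689 = 45773
Sxy = Σxy − (Σx)(Σy)/n = 54091 − 50985 = 3106
Syy = Σy² − (Σy)²/n = 2246 − 2025 = 221
R² = Sxy²/(Sxx·Syy) = (3106)²/(45773·221) = 0.953677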